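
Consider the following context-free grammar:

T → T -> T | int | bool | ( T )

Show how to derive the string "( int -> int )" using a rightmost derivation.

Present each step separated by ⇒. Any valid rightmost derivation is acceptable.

T ⇒ ( T ) ⇒ ( T -> T ) ⇒ ( T -> int ) ⇒ ( int -> int )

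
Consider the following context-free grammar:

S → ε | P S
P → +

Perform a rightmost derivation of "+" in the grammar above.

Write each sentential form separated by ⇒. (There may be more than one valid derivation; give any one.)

S ⇒ P S ⇒ P ⇒ +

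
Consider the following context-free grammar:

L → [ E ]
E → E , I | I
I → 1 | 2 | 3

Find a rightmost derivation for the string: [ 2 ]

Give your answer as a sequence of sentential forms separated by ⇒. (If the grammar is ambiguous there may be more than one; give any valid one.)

L ⇒ [ E ] ⇒ [ I ] ⇒ [ 2 ]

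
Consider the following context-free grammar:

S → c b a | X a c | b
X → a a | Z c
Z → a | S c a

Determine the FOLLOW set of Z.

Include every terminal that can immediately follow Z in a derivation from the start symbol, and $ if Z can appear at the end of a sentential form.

We compute FOLLOW(Z) using the standard algorithm.
FOLLOW(S) starts with {$}.
FIRST(S) = {a, b, c}
FIRST(X) = {a, b, c}
FIRST(Z) = {a, b, c}
FOLLOW(S) = {$, c}
FOLLOW(X) = {a}
FOLLOW(Z) = {c}
Therefore, FOLLOW(Z) = {c}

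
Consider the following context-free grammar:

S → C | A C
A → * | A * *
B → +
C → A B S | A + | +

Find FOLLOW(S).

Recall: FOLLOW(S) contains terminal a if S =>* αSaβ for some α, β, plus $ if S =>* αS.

We compute FOLLOW(S) using the standard algorithm.
FOLLOW(S) starts with {$}.
FIRST(A) = {*}
FIRST(B) = {+}
FIRST(C) = {*, +}
FIRST(S) = {*, +}
FOLLOW(A) = {*, +}
FOLLOW(B) = {*, +}
FOLLOW(C) = {$}
FOLLOW(S) = {$}
Therefore, FOLLOW(S) = {$}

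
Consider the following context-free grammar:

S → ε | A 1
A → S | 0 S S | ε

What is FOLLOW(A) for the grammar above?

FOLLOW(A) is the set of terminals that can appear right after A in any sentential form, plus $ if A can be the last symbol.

We compute FOLLOW(A) using the standard algorithm.
FOLLOW(S) starts with {$}.
FIRST(A) = {0, 1, ε}
FIRST(S) = {0, 1, ε}
FOLLOW(A) = {1}
FOLLOW(S) = {$, 0, 1}
Therefore, FOLLOW(A) = {1}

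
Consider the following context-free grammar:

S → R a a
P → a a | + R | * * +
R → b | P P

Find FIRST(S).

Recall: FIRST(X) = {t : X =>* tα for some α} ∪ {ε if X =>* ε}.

We compute FIRST(S) using the standard algorithm.
FIRST(P) = {*, +, a}
FIRST(R) = {*, +, a, b}
FIRST(S) = {*, +, a, b}
Therefore, FIRST(S) = {*, +, a, b}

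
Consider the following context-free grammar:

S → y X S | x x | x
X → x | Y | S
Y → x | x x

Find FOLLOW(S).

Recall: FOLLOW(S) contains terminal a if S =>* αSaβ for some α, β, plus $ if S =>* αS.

We compute FOLLOW(S) using the standard algorithm.
FOLLOW(S) starts with {$}.
FIRST(S) = {x, y}
FIRST(X) = {x, y}
FIRST(Y) = {x}
FOLLOW(S) = {$, x, y}
FOLLOW(X) = {x, y}
FOLLOW(Y) = {x, y}
Therefore, FOLLOW(S) = {$, x, y}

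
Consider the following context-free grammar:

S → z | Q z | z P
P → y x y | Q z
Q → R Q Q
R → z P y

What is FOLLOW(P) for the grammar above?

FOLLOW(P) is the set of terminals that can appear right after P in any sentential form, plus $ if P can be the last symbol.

We compute FOLLOW(P) using the standard algorithm.
FOLLOW(S) starts with {$}.
FIRST(P) = {y, z}
FIRST(Q) = {z}
FIRST(R) = {z}
FIRST(S) = {z}
FOLLOW(P) = {$, y}
FOLLOW(Q) = {z}
FOLLOW(R) = {z}
FOLLOW(S) = {$}
Therefore, FOLLOW(P) = {$, y}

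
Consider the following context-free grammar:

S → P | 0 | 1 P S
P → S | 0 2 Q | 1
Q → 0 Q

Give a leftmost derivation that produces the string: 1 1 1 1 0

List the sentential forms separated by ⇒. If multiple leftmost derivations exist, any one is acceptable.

S ⇒ 1 P S ⇒ 1 1 S ⇒ 1 1 1 P S ⇒ 1 1 1 1 S ⇒ 1 1 1 1 0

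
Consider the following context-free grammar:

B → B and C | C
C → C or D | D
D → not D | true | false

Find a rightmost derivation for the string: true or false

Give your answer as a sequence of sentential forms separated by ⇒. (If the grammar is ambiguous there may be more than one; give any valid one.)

B ⇒ C ⇒ C or D ⇒ C or false ⇒ D or false ⇒ true or false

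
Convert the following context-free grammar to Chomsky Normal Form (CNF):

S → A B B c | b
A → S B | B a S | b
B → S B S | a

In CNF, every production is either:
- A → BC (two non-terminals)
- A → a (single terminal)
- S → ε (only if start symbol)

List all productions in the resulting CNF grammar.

TC → c; S → b; TA → a; A → b; B → a; S → A X0; X0 → B X1; X1 → B TC; A → S B; A → B X2; X2 → TA S; B → S X3; X3 → B S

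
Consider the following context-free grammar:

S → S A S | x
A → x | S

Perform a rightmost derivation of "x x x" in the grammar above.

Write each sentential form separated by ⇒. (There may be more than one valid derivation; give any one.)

S ⇒ S A S ⇒ S A x ⇒ S x x ⇒ x x x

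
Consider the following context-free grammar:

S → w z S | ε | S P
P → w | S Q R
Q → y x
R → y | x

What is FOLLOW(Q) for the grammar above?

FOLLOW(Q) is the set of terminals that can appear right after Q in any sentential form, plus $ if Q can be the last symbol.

We compute FOLLOW(Q) using the standard algorithm.
FOLLOW(S) starts with {$}.
FIRST(P) = {w, y}
FIRST(Q) = {y}
FIRST(R) = {x, y}
FIRST(S) = {w, y, ε}
FOLLOW(P) = {$, w, y}
FOLLOW(Q) = {x, y}
FOLLOW(R) = {$, w, y}
FOLLOW(S) = {$, w, y}
Therefore, FOLLOW(Q) = {x, y}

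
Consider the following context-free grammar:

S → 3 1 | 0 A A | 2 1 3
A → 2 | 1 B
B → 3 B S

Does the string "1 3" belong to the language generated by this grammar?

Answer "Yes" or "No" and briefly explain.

No - no valid derivation exists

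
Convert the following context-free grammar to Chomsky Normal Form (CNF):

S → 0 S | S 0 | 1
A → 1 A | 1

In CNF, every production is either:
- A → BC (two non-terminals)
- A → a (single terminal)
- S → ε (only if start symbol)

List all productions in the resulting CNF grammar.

T0 → 0; S → 1; T1 → 1; A → 1; S → T0 S; S → S T0; A → T1 A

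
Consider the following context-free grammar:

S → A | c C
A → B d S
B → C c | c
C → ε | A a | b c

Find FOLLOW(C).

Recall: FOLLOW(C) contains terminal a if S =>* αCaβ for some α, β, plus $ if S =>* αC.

We compute FOLLOW(C) using the standard algorithm.
FOLLOW(S) starts with {$}.
FIRST(A) = {b, c}
FIRST(B) = {b, c}
FIRST(C) = {b, c, ε}
FIRST(S) = {b, c}
FOLLOW(A) = {$, a}
FOLLOW(B) = {d}
FOLLOW(C) = {$, a, c}
FOLLOW(S) = {$, a}
Therefore, FOLLOW(C) = {$, a, c}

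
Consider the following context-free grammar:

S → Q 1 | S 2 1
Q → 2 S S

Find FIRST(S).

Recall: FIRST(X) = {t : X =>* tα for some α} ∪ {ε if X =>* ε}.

We compute FIRST(S) using the standard algorithm.
FIRST(Q) = {2}
FIRST(S) = {2}
Therefore, FIRST(S) = {2}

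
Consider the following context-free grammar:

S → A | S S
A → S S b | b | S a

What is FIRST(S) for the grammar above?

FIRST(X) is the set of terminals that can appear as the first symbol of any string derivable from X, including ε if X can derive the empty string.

We compute FIRST(S) using the standard algorithm.
FIRST(A) = {b}
FIRST(S) = {b}
Therefore, FIRST(S) = {b}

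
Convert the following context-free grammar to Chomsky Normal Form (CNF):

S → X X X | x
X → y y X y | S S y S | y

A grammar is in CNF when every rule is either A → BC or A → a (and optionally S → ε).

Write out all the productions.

S → x; TY → y; X → y; S → X X0; X0 → X X; X → TY X1; X1 → TY X2; X2 → X TY; X → S X3; X3 → S X4; X4 → TY S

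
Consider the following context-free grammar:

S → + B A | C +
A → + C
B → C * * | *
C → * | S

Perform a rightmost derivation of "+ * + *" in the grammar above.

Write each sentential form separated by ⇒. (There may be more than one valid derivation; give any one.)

S ⇒ + B A ⇒ + B + C ⇒ + B + * ⇒ + * + *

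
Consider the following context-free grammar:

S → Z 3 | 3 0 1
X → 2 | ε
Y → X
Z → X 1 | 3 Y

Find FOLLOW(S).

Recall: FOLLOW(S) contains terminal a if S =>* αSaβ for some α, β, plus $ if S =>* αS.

We compute FOLLOW(S) using the standard algorithm.
FOLLOW(S) starts with {$}.
FIRST(S) = {1, 2, 3}
FIRST(X) = {2, ε}
FIRST(Y) = {2, ε}
FIRST(Z) = {1, 2, 3}
FOLLOW(S) = {$}
FOLLOW(X) = {1, 3}
FOLLOW(Y) = {3}
FOLLOW(Z) = {3}
Therefore, FOLLOW(S) = {$}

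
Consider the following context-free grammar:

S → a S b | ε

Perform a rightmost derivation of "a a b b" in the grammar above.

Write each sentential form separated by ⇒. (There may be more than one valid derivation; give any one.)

S ⇒ a S b ⇒ a a S b b ⇒ a a b b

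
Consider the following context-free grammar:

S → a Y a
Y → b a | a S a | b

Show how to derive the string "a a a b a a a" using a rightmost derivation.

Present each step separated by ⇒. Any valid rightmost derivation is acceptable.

S ⇒ a Y a ⇒ a a S a a ⇒ a a a Y a a a ⇒ a a a b a a a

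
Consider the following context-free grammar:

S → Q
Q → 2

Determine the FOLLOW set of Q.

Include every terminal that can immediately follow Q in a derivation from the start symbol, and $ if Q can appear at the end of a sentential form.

We compute FOLLOW(Q) using the standard algorithm.
FOLLOW(S) starts with {$}.
FIRST(Q) = {2}
FIRST(S) = {2}
FOLLOW(Q) = {$}
FOLLOW(S) = {$}
Therefore, FOLLOW(Q) = {$}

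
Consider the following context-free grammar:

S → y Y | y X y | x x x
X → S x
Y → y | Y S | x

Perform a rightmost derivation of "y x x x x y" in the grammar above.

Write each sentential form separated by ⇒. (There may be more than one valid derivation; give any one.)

S ⇒ y X y ⇒ y S x y ⇒ y x x x x y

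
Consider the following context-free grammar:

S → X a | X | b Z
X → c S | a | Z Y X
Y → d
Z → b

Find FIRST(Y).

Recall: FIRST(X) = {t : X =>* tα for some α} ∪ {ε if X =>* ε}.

We compute FIRST(Y) using the standard algorithm.
FIRST(S) = {a, b, c}
FIRST(X) = {a, b, c}
FIRST(Y) = {d}
FIRST(Z) = {b}
Therefore, FIRST(Y) = {d}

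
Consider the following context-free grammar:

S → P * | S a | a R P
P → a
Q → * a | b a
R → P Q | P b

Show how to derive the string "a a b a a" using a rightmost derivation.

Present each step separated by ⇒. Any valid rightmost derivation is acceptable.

S ⇒ S a ⇒ a R P a ⇒ a R a a ⇒ a P b a a ⇒ a a b a a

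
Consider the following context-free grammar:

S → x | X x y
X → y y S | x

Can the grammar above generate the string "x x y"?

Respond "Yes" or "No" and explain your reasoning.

Yes - a valid derivation exists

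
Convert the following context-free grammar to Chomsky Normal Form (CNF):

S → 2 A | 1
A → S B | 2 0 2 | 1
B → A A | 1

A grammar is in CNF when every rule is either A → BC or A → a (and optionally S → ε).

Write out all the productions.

T2 → 2; S → 1; T0 → 0; A → 1; B → 1; S → T2 A; A → S B; A → T2 X0; X0 → T0 T2; B → A A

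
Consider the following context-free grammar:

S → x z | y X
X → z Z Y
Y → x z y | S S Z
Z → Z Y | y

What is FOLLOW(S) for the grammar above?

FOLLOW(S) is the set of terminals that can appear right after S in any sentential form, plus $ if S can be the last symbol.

We compute FOLLOW(S) using the standard algorithm.
FOLLOW(S) starts with {$}.
FIRST(S) = {x, y}
FIRST(X) = {z}
FIRST(Y) = {x, y}
FIRST(Z) = {y}
FOLLOW(S) = {$, x, y}
FOLLOW(X) = {$, x, y}
FOLLOW(Y) = {$, x, y}
FOLLOW(Z) = {$, x, y}
Therefore, FOLLOW(S) = {$, x, y}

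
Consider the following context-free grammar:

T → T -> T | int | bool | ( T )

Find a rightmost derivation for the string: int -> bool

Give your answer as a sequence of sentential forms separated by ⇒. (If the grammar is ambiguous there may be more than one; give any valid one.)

T ⇒ T -> T ⇒ T -> bool ⇒ int -> bool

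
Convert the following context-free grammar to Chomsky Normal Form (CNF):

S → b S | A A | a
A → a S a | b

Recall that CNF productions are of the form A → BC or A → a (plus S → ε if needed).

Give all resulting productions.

TB → b; S → a; TA → a; A → b; S → TB S; S → A A; A → TA X0; X0 → S TA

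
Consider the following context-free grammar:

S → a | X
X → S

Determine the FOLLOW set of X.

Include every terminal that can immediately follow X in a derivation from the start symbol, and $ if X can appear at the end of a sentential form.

We compute FOLLOW(X) using the standard algorithm.
FOLLOW(S) starts with {$}.
FIRST(S) = {a}
FIRST(X) = {a}
FOLLOW(S) = {$}
FOLLOW(X) = {$}
Therefore, FOLLOW(X) = {$}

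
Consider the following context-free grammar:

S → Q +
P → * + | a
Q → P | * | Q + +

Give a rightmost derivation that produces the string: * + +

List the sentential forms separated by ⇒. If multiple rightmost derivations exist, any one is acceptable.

S ⇒ Q + ⇒ P + ⇒ * + +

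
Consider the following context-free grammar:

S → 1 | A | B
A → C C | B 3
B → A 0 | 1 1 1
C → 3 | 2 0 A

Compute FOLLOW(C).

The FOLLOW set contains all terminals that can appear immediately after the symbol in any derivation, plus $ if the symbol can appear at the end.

We compute FOLLOW(C) using the standard algorithm.
FOLLOW(S) starts with {$}.
FIRST(A) = {1, 2, 3}
FIRST(B) = {1, 2, 3}
FIRST(C) = {2, 3}
FIRST(S) = {1, 2, 3}
FOLLOW(A) = {$, 0, 2, 3}
FOLLOW(B) = {$, 3}
FOLLOW(C) = {$, 0, 2, 3}
FOLLOW(S) = {$}
Therefore, FOLLOW(C) = {$, 0, 2, 3}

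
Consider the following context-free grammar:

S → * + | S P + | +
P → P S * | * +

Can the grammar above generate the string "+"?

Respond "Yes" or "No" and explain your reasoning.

Yes - a valid derivation exists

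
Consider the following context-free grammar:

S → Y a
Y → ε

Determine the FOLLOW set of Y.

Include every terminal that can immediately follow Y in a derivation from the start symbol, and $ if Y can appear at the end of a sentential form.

We compute FOLLOW(Y) using the standard algorithm.
FOLLOW(S) starts with {$}.
FIRST(S) = {a}
FIRST(Y) = {ε}
FOLLOW(S) = {$}
FOLLOW(Y) = {a}
Therefore, FOLLOW(Y) = {a}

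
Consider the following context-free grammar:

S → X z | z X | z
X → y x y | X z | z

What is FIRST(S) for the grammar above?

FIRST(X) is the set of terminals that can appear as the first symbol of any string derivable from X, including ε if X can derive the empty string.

We compute FIRST(S) using the standard algorithm.
FIRST(S) = {y, z}
FIRST(X) = {y, z}
Therefore, FIRST(S) = {y, z}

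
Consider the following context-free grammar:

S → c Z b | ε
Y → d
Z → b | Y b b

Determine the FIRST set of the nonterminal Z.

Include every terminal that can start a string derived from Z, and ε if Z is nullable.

We compute FIRST(Z) using the standard algorithm.
FIRST(S) = {c, ε}
FIRST(Y) = {d}
FIRST(Z) = {b, d}
Therefore, FIRST(Z) = {b, d}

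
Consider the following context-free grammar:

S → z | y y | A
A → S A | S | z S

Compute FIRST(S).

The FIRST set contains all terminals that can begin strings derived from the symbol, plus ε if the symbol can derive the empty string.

We compute FIRST(S) using the standard algorithm.
FIRST(A) = {y, z}
FIRST(S) = {y, z}
Therefore, FIRST(S) = {y, z}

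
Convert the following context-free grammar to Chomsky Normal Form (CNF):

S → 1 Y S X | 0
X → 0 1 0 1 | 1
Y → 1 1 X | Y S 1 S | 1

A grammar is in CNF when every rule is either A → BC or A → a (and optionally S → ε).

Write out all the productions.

T1 → 1; S → 0; T0 → 0; X → 1; Y → 1; S → T1 X0; X0 → Y X1; X1 → S X; X → T0 X2; X2 → T1 X3; X3 → T0 T1; Y → T1 X4; X4 → T1 X; Y → Y X5; X5 → S X6; X6 → T1 S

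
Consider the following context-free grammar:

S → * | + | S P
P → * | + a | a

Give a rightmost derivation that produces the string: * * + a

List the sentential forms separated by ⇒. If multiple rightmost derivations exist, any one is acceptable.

S ⇒ S P ⇒ S + a ⇒ S P + a ⇒ S * + a ⇒ * * + a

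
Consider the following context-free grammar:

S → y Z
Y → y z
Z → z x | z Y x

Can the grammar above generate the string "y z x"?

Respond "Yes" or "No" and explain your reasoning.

Yes - a valid derivation exists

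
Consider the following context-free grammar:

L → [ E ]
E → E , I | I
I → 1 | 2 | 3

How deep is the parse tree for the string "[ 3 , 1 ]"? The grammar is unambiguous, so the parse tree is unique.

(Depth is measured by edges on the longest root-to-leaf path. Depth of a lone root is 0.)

4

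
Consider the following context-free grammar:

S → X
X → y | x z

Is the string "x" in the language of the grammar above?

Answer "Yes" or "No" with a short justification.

No - no valid derivation exists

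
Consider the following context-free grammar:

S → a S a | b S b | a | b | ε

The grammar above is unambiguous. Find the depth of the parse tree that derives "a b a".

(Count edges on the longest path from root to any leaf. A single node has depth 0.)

2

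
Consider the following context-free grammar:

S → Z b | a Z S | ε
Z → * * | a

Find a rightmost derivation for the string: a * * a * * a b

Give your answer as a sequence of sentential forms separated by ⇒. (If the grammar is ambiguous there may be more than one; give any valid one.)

S ⇒ a Z S ⇒ a Z a Z S ⇒ a Z a Z Z b ⇒ a Z a Z a b ⇒ a Z a * * a b ⇒ a * * a * * a b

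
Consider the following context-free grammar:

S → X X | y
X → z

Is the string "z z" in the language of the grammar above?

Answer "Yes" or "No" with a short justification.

Yes - a valid derivation exists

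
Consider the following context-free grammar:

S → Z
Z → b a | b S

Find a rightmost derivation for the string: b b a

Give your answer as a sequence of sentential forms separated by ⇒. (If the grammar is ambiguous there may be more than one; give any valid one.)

S ⇒ Z ⇒ b S ⇒ b Z ⇒ b b a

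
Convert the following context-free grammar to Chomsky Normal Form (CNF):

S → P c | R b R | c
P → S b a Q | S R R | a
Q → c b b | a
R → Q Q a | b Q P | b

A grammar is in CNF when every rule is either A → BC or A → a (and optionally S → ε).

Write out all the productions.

TC → c; TB → b; S → c; TA → a; P → a; Q → a; R → b; S → P TC; S → R X0; X0 → TB R; P → S X1; X1 → TB X2; X2 → TA Q; P → S X3; X3 → R R; Q → TC X4; X4 → TB TB; R → Q X5; X5 → Q TA; R → TB X6; X6 → Q P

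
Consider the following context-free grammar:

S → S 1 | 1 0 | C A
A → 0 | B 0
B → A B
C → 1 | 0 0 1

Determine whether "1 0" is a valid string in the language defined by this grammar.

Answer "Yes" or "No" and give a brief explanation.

Yes - a valid derivation exists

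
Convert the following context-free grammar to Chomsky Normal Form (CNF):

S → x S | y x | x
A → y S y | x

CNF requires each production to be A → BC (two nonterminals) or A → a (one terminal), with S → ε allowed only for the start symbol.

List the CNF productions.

TX → x; TY → y; S → x; A → x; S → TX S; S → TY TX; A → TY X0; X0 → S TY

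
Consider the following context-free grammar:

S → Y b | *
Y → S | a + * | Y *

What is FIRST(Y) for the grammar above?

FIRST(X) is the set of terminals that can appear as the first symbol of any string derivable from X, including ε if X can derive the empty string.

We compute FIRST(Y) using the standard algorithm.
FIRST(S) = {*, a}
FIRST(Y) = {*, a}
Therefore, FIRST(Y) = {*, a}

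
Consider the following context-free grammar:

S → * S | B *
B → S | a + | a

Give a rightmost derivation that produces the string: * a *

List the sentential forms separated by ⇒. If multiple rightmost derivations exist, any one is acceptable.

S ⇒ * S ⇒ * B * ⇒ * a *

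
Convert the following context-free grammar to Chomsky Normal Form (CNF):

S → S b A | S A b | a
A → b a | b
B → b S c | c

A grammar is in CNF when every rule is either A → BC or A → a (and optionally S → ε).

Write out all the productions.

TB → b; S → a; TA → a; A → b; TC → c; B → c; S → S X0; X0 → TB A; S → S X1; X1 → A TB; A → TB TA; B → TB X2; X2 → S TC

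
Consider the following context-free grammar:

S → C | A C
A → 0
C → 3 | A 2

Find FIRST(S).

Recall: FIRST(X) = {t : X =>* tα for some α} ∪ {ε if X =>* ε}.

We compute FIRST(S) using the standard algorithm.
FIRST(A) = {0}
FIRST(C) = {0, 3}
FIRST(S) = {0, 3}
Therefore, FIRST(S) = {0, 3}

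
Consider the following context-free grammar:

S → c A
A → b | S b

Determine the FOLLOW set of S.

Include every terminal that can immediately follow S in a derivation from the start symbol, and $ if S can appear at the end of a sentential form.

We compute FOLLOW(S) using the standard algorithm.
FOLLOW(S) starts with {$}.
FIRST(A) = {b, c}
FIRST(S) = {c}
FOLLOW(A) = {$, b}
FOLLOW(S) = {$, b}
Therefore, FOLLOW(S) = {$, b}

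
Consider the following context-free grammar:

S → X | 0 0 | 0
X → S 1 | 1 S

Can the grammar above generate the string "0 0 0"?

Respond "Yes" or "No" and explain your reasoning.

No - no valid derivation exists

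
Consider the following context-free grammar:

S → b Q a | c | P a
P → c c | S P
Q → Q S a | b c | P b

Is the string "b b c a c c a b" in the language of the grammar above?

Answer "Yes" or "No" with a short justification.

No - no valid derivation exists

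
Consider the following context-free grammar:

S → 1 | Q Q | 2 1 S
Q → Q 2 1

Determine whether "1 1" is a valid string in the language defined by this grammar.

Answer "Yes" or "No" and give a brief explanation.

No - no valid derivation exists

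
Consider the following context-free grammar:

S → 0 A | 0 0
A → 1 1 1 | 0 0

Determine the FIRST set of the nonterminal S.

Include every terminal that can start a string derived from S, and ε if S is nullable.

We compute FIRST(S) using the standard algorithm.
FIRST(A) = {0, 1}
FIRST(S) = {0}
Therefore, FIRST(S) = {0}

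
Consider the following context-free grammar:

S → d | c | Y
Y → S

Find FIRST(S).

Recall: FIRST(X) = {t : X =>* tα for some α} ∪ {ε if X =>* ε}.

We compute FIRST(S) using the standard algorithm.
FIRST(S) = {c, d}
FIRST(Y) = {c, d}
Therefore, FIRST(S) = {c, d}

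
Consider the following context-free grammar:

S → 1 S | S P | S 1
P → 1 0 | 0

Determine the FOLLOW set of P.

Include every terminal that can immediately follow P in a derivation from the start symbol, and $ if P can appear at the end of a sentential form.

We compute FOLLOW(P) using the standard algorithm.
FOLLOW(S) starts with {$}.
FIRST(P) = {0, 1}
FIRST(S) = {1}
FOLLOW(P) = {$, 0, 1}
FOLLOW(S) = {$, 0, 1}
Therefore, FOLLOW(P) = {$, 0, 1}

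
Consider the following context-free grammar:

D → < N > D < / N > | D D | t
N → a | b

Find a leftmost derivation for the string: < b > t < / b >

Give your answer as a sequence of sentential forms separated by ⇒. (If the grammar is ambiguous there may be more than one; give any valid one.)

D ⇒ < N > D < / N > ⇒ < b > D < / N > ⇒ < b > t < / N > ⇒ < b > t < / b >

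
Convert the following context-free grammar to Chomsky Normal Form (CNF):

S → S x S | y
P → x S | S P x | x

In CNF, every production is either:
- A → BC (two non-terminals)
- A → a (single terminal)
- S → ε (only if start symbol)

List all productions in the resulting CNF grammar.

TX → x; S → y; P → x; S → S X0; X0 → TX S; P → TX S; P → S X1; X1 → P TX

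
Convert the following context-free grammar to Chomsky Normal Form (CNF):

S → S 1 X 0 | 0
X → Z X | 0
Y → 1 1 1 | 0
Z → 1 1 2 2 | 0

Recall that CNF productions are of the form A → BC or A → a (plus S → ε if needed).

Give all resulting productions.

T1 → 1; T0 → 0; S → 0; X → 0; Y → 0; T2 → 2; Z → 0; S → S X0; X0 → T1 X1; X1 → X T0; X → Z X; Y → T1 X2; X2 → T1 T1; Z → T1 X3; X3 → T1 X4; X4 → T2 T2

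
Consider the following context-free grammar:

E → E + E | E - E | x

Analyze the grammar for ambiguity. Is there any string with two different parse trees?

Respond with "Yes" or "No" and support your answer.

Yes - the string 'x - x + x + x + x' has two distinct parse trees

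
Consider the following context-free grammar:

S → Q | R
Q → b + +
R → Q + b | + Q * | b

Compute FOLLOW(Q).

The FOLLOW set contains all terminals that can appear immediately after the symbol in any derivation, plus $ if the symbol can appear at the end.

We compute FOLLOW(Q) using the standard algorithm.
FOLLOW(S) starts with {$}.
FIRST(Q) = {b}
FIRST(R) = {+, b}
FIRST(S) = {+, b}
FOLLOW(Q) = {$, *, +}
FOLLOW(R) = {$}
FOLLOW(S) = {$}
Therefore, FOLLOW(Q) = {$, *, +}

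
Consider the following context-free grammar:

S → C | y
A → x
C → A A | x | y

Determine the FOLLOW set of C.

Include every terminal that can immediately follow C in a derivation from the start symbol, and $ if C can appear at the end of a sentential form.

We compute FOLLOW(C) using the standard algorithm.
FOLLOW(S) starts with {$}.
FIRST(A) = {x}
FIRST(C) = {x, y}
FIRST(S) = {x, y}
FOLLOW(A) = {$, x}
FOLLOW(C) = {$}
FOLLOW(S) = {$}
Therefore, FOLLOW(C) = {$}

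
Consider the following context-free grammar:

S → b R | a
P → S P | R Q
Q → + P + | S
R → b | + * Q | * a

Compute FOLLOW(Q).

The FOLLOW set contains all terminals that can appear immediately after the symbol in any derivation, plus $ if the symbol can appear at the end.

We compute FOLLOW(Q) using the standard algorithm.
FOLLOW(S) starts with {$}.
FIRST(P) = {*, +, a, b}
FIRST(Q) = {+, a, b}
FIRST(R) = {*, +, b}
FIRST(S) = {a, b}
FOLLOW(P) = {+}
FOLLOW(Q) = {$, *, +, a, b}
FOLLOW(R) = {$, *, +, a, b}
FOLLOW(S) = {$, *, +, a, b}
Therefore, FOLLOW(Q) = {$, *, +, a, b}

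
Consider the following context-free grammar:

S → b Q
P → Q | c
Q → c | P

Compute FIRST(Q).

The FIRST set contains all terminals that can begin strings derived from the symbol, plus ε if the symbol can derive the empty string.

We compute FIRST(Q) using the standard algorithm.
FIRST(P) = {c}
FIRST(Q) = {c}
FIRST(S) = {b}
Therefore, FIRST(Q) = {c}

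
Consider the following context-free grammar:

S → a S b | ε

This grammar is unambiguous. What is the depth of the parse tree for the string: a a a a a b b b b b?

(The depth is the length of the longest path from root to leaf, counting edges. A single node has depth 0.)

6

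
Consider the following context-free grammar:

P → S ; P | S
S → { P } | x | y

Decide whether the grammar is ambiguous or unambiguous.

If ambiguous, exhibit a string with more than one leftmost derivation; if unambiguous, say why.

Unambiguous - every string in the language has a unique leftmost derivation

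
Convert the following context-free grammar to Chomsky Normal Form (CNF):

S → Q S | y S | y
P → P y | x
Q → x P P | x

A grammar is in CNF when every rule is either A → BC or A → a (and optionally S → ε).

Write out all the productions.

TY → y; S → y; P → x; TX → x; Q → x; S → Q S; S → TY S; P → P TY; Q → TX X0; X0 → P P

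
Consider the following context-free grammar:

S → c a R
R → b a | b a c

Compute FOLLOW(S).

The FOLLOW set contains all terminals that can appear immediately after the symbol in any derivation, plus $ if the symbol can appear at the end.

We compute FOLLOW(S) using the standard algorithm.
FOLLOW(S) starts with {$}.
FIRST(R) = {b}
FIRST(S) = {c}
FOLLOW(R) = {$}
FOLLOW(S) = {$}
Therefore, FOLLOW(S) = {$}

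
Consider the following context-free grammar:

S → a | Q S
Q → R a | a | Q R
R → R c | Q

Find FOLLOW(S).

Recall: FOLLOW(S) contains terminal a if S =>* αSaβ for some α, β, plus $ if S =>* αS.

We compute FOLLOW(S) using the standard algorithm.
FOLLOW(S) starts with {$}.
FIRST(Q) = {a}
FIRST(R) = {a}
FIRST(S) = {a}
FOLLOW(Q) = {a, c}
FOLLOW(R) = {a, c}
FOLLOW(S) = {$}
Therefore, FOLLOW(S) = {$}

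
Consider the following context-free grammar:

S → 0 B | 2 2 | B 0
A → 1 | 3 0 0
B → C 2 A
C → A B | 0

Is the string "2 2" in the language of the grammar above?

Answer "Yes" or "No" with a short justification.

Yes - a valid derivation exists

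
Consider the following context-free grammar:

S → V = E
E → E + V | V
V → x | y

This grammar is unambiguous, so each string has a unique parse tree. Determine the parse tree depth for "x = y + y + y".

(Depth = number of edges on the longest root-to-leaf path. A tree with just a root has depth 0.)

5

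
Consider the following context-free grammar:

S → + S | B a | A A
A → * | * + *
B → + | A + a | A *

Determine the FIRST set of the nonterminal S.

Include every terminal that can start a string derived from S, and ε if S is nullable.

We compute FIRST(S) using the standard algorithm.
FIRST(A) = {*}
FIRST(B) = {*, +}
FIRST(S) = {*, +}
Therefore, FIRST(S) = {*, +}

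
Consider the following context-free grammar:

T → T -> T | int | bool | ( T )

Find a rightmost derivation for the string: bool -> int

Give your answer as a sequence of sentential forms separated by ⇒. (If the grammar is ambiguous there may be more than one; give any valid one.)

T ⇒ T -> T ⇒ T -> int ⇒ bool -> int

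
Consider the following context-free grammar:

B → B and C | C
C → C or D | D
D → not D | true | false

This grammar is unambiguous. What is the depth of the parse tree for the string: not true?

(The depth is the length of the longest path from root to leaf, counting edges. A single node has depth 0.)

4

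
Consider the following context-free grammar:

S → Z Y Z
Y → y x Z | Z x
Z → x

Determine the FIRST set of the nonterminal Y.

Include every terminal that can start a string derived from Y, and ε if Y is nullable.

We compute FIRST(Y) using the standard algorithm.
FIRST(S) = {x}
FIRST(Y) = {x, y}
FIRST(Z) = {x}
Therefore, FIRST(Y) = {x, y}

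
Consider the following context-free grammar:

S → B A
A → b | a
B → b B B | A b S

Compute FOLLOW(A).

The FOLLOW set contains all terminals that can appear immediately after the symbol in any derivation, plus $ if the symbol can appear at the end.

We compute FOLLOW(A) using the standard algorithm.
FOLLOW(S) starts with {$}.
FIRST(A) = {a, b}
FIRST(B) = {a, b}
FIRST(S) = {a, b}
FOLLOW(A) = {$, a, b}
FOLLOW(B) = {a, b}
FOLLOW(S) = {$, a, b}
Therefore, FOLLOW(A) = {$, a, b}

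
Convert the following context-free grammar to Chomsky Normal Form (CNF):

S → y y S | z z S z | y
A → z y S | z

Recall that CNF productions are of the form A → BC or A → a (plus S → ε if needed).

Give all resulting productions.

TY → y; TZ → z; S → y; A → z; S → TY X0; X0 → TY S; S → TZ X1; X1 → TZ X2; X2 → S TZ; A → TZ X3; X3 → TY S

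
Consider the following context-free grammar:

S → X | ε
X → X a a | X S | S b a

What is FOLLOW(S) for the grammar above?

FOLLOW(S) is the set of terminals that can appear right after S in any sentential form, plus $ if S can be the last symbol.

We compute FOLLOW(S) using the standard algorithm.
FOLLOW(S) starts with {$}.
FIRST(S) = {b, ε}
FIRST(X) = {b}
FOLLOW(S) = {$, a, b}
FOLLOW(X) = {$, a, b}
Therefore, FOLLOW(S) = {$, a, b}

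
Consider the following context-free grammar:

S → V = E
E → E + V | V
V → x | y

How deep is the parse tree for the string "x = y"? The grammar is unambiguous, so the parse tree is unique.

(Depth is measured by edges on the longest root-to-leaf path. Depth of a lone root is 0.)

3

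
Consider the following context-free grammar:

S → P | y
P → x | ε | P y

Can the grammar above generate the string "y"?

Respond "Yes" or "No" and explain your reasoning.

Yes - a valid derivation exists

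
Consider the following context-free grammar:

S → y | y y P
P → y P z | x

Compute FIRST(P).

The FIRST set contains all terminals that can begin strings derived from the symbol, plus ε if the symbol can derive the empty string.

We compute FIRST(P) using the standard algorithm.
FIRST(P) = {x, y}
FIRST(S) = {y}
Therefore, FIRST(P) = {x, y}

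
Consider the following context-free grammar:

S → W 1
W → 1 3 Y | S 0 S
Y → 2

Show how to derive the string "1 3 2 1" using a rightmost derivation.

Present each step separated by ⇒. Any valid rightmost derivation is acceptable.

S ⇒ W 1 ⇒ 1 3 Y 1 ⇒ 1 3 2 1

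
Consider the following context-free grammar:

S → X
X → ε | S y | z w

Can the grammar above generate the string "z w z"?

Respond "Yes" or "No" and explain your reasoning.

No - no valid derivation exists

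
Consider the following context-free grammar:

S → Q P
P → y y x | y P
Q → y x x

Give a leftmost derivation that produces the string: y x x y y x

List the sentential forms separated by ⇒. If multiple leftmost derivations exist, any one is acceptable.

S ⇒ Q P ⇒ y x x P ⇒ y x x y y x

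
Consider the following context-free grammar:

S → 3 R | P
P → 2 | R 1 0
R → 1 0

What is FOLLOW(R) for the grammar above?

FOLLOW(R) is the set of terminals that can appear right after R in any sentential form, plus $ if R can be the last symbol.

We compute FOLLOW(R) using the standard algorithm.
FOLLOW(S) starts with {$}.
FIRST(P) = {1, 2}
FIRST(R) = {1}
FIRST(S) = {1, 2, 3}
FOLLOW(P) = {$}
FOLLOW(R) = {$, 1}
FOLLOW(S) = {$}
Therefore, FOLLOW(R) = {$, 1}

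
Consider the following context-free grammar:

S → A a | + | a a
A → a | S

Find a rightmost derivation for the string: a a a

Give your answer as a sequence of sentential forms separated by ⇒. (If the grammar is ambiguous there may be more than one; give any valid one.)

S ⇒ A a ⇒ S a ⇒ a a a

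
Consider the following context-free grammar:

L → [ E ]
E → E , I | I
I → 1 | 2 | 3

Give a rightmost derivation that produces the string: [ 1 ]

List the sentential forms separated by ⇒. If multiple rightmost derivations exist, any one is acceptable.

L ⇒ [ E ] ⇒ [ I ] ⇒ [ 1 ]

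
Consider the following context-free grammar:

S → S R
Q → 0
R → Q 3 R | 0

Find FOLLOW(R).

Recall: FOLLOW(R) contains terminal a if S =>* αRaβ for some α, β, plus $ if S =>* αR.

We compute FOLLOW(R) using the standard algorithm.
FOLLOW(S) starts with {$}.
FIRST(Q) = {0}
FIRST(R) = {0}
FIRST(S) = {}
FOLLOW(Q) = {3}
FOLLOW(R) = {$, 0}
FOLLOW(S) = {$, 0}
Therefore, FOLLOW(R) = {$, 0}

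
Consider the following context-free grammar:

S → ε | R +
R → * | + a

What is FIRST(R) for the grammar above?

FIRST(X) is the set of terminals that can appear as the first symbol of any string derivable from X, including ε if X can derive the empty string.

We compute FIRST(R) using the standard algorithm.
FIRST(R) = {*, +}
FIRST(S) = {*, +, ε}
Therefore, FIRST(R) = {*, +}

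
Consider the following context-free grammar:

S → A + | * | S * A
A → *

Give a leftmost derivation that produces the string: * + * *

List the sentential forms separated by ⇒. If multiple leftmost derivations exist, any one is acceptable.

S ⇒ S * A ⇒ A + * A ⇒ * + * A ⇒ * + * *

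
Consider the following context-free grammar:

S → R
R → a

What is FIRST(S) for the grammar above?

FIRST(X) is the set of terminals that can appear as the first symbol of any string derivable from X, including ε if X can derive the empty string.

We compute FIRST(S) using the standard algorithm.
FIRST(R) = {a}
FIRST(S) = {a}
Therefore, FIRST(S) = {a}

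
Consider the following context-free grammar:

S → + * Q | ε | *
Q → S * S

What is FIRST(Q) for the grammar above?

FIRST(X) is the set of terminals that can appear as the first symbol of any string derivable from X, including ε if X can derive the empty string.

We compute FIRST(Q) using the standard algorithm.
FIRST(Q) = {*, +}
FIRST(S) = {*, +, ε}
Therefore, FIRST(Q) = {*, +}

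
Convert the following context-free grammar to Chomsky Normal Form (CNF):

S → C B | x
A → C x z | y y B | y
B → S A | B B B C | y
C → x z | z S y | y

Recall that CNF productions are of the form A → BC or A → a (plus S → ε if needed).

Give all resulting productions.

S → x; TX → x; TZ → z; TY → y; A → y; B → y; C → y; S → C B; A → C X0; X0 → TX TZ; A → TY X1; X1 → TY B; B → S A; B → B X2; X2 → B X3; X3 → B C; C → TX TZ; C → TZ X4; X4 → S TY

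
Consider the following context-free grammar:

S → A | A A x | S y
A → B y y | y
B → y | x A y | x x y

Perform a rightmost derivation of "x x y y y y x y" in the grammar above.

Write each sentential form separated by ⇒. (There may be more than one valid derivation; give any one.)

S ⇒ S y ⇒ A A x y ⇒ A y x y ⇒ B y y y x y ⇒ x x y y y y x y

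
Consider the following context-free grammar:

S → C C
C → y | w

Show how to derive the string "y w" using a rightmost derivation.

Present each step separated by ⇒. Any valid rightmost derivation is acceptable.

S ⇒ C C ⇒ C w ⇒ y w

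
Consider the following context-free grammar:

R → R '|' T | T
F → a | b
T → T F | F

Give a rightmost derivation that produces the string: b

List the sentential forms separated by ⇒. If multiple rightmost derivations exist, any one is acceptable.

R ⇒ T ⇒ F ⇒ b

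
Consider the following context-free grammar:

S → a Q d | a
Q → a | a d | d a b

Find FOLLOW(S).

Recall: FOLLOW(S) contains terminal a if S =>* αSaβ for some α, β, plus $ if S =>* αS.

We compute FOLLOW(S) using the standard algorithm.
FOLLOW(S) starts with {$}.
FIRST(Q) = {a, d}
FIRST(S) = {a}
FOLLOW(Q) = {d}
FOLLOW(S) = {$}
Therefore, FOLLOW(S) = {$}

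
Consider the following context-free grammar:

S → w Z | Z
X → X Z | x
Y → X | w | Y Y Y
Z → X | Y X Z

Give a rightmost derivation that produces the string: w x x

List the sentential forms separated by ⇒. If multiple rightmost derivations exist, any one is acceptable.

S ⇒ w Z ⇒ w X ⇒ w X Z ⇒ w X X ⇒ w X x ⇒ w x x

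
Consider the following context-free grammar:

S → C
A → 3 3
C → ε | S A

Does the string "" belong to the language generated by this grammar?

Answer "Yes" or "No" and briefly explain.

Yes - a valid derivation exists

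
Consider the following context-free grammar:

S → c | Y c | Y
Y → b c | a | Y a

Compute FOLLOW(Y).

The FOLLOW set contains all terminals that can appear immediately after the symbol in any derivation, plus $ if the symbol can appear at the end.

We compute FOLLOW(Y) using the standard algorithm.
FOLLOW(S) starts with {$}.
FIRST(S) = {a, b, c}
FIRST(Y) = {a, b}
FOLLOW(S) = {$}
FOLLOW(Y) = {$, a, c}
Therefore, FOLLOW(Y) = {$, a, c}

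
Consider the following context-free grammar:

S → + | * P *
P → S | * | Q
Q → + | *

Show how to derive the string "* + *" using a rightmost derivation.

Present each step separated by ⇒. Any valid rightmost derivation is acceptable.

S ⇒ * P * ⇒ * S * ⇒ * + *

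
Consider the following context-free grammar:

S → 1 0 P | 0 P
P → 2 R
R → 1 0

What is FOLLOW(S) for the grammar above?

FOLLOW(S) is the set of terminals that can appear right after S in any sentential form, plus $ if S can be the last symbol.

We compute FOLLOW(S) using the standard algorithm.
FOLLOW(S) starts with {$}.
FIRST(P) = {2}
FIRST(R) = {1}
FIRST(S) = {0, 1}
FOLLOW(P) = {$}
FOLLOW(R) = {$}
FOLLOW(S) = {$}
Therefore, FOLLOW(S) = {$}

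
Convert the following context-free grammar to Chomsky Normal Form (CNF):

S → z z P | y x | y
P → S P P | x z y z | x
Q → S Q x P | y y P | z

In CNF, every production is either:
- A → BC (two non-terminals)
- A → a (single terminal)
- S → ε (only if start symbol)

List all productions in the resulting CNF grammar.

TZ → z; TY → y; TX → x; S → y; P → x; Q → z; S → TZ X0; X0 → TZ P; S → TY TX; P → S X1; X1 → P P; P → TX X2; X2 → TZ X3; X3 → TY TZ; Q → S X4; X4 → Q X5; X5 → TX P; Q → TY X6; X6 → TY P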